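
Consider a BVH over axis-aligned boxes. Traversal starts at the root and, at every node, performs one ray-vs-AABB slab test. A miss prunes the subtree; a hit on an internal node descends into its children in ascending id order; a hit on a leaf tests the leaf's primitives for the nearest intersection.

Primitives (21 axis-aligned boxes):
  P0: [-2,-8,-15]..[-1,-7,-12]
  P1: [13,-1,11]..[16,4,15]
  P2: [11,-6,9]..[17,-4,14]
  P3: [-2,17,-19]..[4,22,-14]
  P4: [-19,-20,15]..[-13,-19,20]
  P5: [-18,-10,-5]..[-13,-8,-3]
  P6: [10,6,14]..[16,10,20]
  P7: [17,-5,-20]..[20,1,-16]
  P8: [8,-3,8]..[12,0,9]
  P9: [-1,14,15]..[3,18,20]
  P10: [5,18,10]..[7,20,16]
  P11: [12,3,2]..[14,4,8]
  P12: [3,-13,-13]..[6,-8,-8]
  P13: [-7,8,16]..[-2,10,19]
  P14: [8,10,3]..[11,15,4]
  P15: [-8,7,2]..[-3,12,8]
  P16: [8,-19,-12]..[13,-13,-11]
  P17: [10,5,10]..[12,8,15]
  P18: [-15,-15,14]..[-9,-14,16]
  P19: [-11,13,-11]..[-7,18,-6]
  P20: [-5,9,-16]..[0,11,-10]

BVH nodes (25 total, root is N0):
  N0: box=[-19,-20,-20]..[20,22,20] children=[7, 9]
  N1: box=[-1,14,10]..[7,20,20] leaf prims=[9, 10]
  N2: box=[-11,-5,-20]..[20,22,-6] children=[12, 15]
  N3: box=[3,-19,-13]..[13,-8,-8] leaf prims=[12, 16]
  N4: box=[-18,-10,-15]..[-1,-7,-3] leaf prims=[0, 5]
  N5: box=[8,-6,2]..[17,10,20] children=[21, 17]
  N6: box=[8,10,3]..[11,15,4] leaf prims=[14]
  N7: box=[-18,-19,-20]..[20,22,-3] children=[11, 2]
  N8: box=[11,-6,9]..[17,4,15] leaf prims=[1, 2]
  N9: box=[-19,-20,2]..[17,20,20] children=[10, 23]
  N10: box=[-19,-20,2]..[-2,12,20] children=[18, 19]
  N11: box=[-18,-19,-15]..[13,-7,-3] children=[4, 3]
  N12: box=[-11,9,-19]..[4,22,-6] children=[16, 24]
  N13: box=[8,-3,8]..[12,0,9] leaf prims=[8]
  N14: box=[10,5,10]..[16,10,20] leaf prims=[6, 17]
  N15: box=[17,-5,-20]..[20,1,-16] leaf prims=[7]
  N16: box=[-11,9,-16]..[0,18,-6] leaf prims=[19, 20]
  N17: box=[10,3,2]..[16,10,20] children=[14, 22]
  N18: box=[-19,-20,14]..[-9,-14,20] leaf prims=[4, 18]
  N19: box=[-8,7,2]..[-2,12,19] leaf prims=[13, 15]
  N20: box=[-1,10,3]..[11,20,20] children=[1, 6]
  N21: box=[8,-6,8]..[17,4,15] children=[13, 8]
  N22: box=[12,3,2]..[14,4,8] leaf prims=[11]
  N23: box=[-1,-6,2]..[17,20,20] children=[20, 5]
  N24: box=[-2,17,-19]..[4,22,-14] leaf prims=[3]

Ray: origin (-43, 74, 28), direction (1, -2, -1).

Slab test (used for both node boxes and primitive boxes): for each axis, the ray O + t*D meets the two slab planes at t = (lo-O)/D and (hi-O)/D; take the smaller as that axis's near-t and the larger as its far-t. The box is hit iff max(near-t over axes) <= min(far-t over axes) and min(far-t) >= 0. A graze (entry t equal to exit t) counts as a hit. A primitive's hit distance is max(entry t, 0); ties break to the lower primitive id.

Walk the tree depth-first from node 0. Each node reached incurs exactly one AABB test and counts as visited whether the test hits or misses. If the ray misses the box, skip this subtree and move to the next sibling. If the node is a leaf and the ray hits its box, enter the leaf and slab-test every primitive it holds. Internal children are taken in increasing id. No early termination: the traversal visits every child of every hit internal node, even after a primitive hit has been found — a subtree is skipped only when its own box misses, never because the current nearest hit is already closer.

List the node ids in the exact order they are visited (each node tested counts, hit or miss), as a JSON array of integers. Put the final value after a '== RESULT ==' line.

Trace the traversal:
N0 x:[24,63] y:[26,47] z:[8,48] -> hit [26,47], descend [7, 9]
  N7 x:[25,63] y:[26,93/2] z:[31,48] -> hit [31,93/2], descend [2, 11]
    N2 x:[32,63] y:[26,79/2] z:[34,48] -> hit [34,79/2], descend [12, 15]
      N12 x:[32,47] y:[26,65/2] z:[34,47] -> miss, prune
      N15 x:[60,63] y:[73/2,79/2] z:[44,48] -> miss, prune
    N11 x:[25,56] y:[81/2,93/2] z:[31,43] -> hit [81/2,43], descend [3, 4]
      N3 x:[46,56] y:[41,93/2] z:[36,41] -> miss, prune
      N4 x:[25,42] y:[81/2,42] z:[31,43] -> hit [81/2,42] leaf, test {P0@t=41, P5(miss)}
  N9 x:[24,60] y:[27,47] z:[8,26] -> miss, prune

order=[0, 7, 2, 12, 15, 11, 3, 4, 9]  |boxes|=9  |leaves|=1  hit=P0

== RESULT ==
[0, 7, 2, 12, 15, 11, 3, 4, 9]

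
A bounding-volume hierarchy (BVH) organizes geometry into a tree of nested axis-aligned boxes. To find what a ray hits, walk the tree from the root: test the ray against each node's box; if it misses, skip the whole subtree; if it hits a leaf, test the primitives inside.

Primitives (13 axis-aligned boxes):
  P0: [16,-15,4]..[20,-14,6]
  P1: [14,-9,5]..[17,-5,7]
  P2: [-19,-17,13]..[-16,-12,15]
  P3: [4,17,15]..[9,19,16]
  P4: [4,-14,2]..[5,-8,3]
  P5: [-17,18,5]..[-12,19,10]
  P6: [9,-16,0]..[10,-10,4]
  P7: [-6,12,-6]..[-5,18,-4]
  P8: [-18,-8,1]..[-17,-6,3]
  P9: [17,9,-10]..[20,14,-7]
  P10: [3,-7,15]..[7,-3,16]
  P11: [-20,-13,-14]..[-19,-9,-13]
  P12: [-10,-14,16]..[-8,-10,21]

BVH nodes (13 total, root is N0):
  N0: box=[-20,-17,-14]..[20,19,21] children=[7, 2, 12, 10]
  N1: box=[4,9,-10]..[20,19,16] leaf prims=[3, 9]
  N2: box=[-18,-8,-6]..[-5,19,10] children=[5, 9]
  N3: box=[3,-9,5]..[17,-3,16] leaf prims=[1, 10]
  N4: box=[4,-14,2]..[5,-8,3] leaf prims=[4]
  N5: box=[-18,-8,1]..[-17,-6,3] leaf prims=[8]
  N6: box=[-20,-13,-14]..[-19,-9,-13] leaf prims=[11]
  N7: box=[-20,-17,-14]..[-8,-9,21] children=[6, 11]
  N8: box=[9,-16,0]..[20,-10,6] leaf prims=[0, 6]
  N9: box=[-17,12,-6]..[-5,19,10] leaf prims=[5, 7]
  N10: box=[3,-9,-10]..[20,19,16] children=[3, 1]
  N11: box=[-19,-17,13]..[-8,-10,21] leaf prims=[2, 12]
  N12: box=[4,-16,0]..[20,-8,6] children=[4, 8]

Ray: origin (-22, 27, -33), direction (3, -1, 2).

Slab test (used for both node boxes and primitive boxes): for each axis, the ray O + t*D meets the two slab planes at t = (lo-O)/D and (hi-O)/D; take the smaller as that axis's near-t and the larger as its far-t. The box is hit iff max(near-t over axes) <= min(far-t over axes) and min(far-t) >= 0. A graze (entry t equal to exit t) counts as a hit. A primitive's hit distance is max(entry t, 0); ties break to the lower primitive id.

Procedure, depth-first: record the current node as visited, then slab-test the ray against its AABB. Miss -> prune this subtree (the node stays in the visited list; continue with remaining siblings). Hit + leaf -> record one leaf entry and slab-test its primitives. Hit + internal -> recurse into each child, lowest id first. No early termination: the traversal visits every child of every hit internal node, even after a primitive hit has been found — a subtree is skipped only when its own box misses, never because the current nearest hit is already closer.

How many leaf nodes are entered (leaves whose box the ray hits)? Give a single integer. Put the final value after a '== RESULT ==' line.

Walk:
N0 x:[2/3,14] y:[8,44] z:[19/2,27] -> hit [19/2,14], descend [2, 7, 10, 12]
  N2 x:[4/3,17/3] y:[8,35] z:[27/2,43/2] -> miss, prune
  N7 x:[2/3,14/3] y:[36,44] z:[19/2,27] -> miss, prune
  N10 x:[25/3,14] y:[8,36] z:[23/2,49/2] -> hit [23/2,14], descend [1, 3]
    N1 x:[26/3,14] y:[8,18] z:[23/2,49/2] -> hit [23/2,14] leaf, test {P3(miss), P9@t=13}
    N3 x:[25/3,13] y:[30,36] z:[19,49/2] -> miss, prune
  N12 x:[26/3,14] y:[35,43] z:[33/2,39/2] -> miss, prune

7 AABB tests over nodes [0, 2, 7, 10, 1, 3, 12]; 1 leaf entered; closest P9.

== RESULT ==
1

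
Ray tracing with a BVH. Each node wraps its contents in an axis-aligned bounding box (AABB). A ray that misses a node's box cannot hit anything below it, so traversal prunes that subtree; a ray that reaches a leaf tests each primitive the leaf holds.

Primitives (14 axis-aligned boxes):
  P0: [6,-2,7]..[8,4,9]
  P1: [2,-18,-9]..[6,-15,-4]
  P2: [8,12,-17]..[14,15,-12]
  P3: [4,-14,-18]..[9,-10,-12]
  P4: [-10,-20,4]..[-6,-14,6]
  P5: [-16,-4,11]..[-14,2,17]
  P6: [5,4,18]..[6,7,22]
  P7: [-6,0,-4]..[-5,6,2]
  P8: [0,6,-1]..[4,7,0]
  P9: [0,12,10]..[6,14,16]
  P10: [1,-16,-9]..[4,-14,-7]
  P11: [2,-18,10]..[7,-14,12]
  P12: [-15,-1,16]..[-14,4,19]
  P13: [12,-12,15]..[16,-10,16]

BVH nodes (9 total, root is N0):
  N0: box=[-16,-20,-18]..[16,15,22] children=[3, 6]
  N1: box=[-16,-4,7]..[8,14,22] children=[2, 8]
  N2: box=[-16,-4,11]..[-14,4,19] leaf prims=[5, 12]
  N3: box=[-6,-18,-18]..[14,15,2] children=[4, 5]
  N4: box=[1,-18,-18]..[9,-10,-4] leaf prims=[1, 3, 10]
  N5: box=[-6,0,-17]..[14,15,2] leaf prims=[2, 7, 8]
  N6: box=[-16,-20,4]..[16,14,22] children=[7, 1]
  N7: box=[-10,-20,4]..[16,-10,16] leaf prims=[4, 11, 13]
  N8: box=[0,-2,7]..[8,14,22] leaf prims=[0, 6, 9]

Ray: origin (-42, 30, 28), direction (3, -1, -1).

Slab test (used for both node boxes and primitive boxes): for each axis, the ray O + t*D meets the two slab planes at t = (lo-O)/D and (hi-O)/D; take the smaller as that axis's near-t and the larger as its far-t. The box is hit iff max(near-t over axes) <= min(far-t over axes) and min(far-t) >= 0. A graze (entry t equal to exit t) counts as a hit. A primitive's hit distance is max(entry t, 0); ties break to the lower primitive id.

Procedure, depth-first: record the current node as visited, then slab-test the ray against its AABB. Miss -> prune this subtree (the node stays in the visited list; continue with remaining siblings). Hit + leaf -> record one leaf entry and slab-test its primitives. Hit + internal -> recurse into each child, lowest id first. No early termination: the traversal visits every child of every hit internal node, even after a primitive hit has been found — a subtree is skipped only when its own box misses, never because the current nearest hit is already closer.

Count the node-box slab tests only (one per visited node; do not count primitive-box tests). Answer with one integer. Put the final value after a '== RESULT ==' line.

Trace the traversal:
N0 x:[26/3,58/3] y:[15,50] z:[6,46] -> hit [15,58/3], descend [3, 6]
  N3 x:[12,56/3] y:[15,48] z:[26,46] -> miss, prune
  N6 x:[26/3,58/3] y:[16,50] z:[6,24] -> hit [16,58/3], descend [1, 7]
    N1 x:[26/3,50/3] y:[16,34] z:[6,21] -> hit [16,50/3], descend [2, 8]
      N2 x:[26/3,28/3] y:[26,34] z:[9,17] -> miss, prune
      N8 x:[14,50/3] y:[16,32] z:[6,21] -> hit [16,50/3] leaf, test {P0(miss), P6(miss), P9@t=16}
    N7 x:[32/3,58/3] y:[40,50] z:[12,24] -> miss, prune

Summary -> nodes [0, 3, 6, 1, 2, 8, 7]; box-tests=7; leaf-entries=1; first=P9

== RESULT ==
7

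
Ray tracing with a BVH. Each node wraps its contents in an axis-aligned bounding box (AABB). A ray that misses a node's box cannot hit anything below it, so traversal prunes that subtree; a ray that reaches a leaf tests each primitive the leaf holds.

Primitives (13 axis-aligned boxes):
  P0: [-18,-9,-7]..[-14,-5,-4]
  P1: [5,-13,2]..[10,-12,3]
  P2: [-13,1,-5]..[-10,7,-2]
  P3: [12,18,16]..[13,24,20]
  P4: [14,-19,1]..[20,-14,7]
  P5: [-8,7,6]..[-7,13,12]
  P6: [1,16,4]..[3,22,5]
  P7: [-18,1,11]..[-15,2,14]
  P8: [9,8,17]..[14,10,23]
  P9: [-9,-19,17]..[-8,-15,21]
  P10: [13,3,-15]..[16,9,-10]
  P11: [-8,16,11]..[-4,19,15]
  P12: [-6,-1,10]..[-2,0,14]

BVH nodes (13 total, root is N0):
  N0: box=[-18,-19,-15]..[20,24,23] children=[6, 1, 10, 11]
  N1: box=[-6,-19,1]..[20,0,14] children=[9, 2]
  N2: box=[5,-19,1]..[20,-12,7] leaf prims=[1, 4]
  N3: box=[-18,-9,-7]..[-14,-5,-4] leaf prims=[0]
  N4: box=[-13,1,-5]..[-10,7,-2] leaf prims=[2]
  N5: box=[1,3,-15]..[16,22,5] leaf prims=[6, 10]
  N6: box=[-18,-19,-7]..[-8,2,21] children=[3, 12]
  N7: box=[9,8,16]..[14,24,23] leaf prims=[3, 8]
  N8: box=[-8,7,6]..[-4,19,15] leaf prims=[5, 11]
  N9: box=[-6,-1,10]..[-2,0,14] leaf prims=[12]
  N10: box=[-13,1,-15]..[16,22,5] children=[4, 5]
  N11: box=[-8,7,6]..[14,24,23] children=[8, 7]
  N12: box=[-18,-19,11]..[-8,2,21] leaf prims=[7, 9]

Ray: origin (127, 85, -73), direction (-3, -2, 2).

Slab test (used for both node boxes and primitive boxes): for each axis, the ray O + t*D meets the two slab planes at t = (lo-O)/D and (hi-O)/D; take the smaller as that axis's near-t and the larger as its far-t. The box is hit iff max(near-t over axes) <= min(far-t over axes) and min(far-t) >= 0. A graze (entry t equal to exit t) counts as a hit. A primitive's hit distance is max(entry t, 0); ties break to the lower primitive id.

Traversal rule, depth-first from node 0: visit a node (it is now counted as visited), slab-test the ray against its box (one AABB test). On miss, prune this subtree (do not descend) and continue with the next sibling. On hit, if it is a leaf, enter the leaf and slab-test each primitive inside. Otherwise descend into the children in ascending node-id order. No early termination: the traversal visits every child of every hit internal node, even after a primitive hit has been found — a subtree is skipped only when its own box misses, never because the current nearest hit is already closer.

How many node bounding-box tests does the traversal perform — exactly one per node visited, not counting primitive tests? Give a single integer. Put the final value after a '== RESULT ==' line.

Trace the traversal:
N0 x:[107/3,145/3] y:[61/2,52] z:[29,48] -> hit [107/3,48], descend [1, 6, 10, 11]
  N1 x:[107/3,133/3] y:[85/2,52] z:[37,87/2] -> hit [85/2,87/2], descend [2, 9]
    N2 x:[107/3,122/3] y:[97/2,52] z:[37,40] -> miss, prune
    N9 x:[43,133/3] y:[85/2,43] z:[83/2,87/2] -> hit [43,43] leaf, test {P12@t=43}
  N6 x:[45,145/3] y:[83/2,52] z:[33,47] -> hit [45,47], descend [3, 12]
    N3 x:[47,145/3] y:[45,47] z:[33,69/2] -> miss, prune
    N12 x:[45,145/3] y:[83/2,52] z:[42,47] -> hit [45,47] leaf, test {P7(miss), P9(miss)}
  N10 x:[37,140/3] y:[63/2,42] z:[29,39] -> hit [37,39], descend [4, 5]
    N4 x:[137/3,140/3] y:[39,42] z:[34,71/2] -> miss, prune
    N5 x:[37,42] y:[63/2,41] z:[29,39] -> hit [37,39] leaf, test {P6(miss), P10(miss)}
  N11 x:[113/3,45] y:[61/2,39] z:[79/2,48] -> miss, prune

Visited [0, 1, 2, 9, 6, 3, 12, 10, 4, 5, 11]. Tests: 11 box, 3 leaf. Nearest: P12.

== RESULT ==
11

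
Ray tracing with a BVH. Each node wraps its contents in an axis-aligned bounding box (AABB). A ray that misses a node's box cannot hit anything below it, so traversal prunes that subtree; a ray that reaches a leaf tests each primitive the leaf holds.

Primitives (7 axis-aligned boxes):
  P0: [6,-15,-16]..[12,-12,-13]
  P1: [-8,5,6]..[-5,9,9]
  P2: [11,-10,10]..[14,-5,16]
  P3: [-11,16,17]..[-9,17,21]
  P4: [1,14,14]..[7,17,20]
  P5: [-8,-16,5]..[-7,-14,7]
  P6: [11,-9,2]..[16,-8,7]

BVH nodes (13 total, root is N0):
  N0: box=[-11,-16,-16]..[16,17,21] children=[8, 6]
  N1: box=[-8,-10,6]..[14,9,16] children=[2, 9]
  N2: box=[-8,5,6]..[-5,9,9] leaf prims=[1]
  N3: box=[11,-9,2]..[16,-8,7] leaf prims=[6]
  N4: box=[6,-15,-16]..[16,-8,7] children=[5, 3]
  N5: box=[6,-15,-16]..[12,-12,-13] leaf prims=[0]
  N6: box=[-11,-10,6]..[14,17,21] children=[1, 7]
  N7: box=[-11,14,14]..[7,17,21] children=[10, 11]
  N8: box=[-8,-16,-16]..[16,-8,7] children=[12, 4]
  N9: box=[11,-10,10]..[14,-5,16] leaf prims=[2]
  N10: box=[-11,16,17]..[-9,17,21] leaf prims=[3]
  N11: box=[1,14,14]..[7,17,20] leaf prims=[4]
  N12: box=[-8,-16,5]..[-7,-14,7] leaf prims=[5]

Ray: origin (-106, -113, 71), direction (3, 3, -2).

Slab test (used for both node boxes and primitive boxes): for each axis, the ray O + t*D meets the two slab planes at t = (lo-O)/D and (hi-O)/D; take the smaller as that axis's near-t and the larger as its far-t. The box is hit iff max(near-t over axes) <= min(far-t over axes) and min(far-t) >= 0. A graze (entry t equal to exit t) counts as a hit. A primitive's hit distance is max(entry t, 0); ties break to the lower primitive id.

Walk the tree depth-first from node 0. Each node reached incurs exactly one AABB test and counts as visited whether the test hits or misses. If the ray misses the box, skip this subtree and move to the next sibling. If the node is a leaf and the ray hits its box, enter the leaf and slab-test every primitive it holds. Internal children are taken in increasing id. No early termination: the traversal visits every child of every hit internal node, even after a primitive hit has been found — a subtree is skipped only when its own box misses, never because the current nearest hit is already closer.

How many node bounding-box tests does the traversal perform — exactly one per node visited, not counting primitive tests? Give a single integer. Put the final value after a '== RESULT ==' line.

Walk:
N0 x:[95/3,122/3] y:[97/3,130/3] z:[25,87/2] -> hit [97/3,122/3], descend [6, 8]
  N6 x:[95/3,40] y:[103/3,130/3] z:[25,65/2] -> miss, prune
  N8 x:[98/3,122/3] y:[97/3,35] z:[32,87/2] -> hit [98/3,35], descend [4, 12]
    N4 x:[112/3,122/3] y:[98/3,35] z:[32,87/2] -> miss, prune
    N12 x:[98/3,33] y:[97/3,33] z:[32,33] -> hit [98/3,33] leaf, test {P5@t=98/3}

5 AABB tests over nodes [0, 6, 8, 4, 12]; 1 leaf entered; closest P5.

== RESULT ==
5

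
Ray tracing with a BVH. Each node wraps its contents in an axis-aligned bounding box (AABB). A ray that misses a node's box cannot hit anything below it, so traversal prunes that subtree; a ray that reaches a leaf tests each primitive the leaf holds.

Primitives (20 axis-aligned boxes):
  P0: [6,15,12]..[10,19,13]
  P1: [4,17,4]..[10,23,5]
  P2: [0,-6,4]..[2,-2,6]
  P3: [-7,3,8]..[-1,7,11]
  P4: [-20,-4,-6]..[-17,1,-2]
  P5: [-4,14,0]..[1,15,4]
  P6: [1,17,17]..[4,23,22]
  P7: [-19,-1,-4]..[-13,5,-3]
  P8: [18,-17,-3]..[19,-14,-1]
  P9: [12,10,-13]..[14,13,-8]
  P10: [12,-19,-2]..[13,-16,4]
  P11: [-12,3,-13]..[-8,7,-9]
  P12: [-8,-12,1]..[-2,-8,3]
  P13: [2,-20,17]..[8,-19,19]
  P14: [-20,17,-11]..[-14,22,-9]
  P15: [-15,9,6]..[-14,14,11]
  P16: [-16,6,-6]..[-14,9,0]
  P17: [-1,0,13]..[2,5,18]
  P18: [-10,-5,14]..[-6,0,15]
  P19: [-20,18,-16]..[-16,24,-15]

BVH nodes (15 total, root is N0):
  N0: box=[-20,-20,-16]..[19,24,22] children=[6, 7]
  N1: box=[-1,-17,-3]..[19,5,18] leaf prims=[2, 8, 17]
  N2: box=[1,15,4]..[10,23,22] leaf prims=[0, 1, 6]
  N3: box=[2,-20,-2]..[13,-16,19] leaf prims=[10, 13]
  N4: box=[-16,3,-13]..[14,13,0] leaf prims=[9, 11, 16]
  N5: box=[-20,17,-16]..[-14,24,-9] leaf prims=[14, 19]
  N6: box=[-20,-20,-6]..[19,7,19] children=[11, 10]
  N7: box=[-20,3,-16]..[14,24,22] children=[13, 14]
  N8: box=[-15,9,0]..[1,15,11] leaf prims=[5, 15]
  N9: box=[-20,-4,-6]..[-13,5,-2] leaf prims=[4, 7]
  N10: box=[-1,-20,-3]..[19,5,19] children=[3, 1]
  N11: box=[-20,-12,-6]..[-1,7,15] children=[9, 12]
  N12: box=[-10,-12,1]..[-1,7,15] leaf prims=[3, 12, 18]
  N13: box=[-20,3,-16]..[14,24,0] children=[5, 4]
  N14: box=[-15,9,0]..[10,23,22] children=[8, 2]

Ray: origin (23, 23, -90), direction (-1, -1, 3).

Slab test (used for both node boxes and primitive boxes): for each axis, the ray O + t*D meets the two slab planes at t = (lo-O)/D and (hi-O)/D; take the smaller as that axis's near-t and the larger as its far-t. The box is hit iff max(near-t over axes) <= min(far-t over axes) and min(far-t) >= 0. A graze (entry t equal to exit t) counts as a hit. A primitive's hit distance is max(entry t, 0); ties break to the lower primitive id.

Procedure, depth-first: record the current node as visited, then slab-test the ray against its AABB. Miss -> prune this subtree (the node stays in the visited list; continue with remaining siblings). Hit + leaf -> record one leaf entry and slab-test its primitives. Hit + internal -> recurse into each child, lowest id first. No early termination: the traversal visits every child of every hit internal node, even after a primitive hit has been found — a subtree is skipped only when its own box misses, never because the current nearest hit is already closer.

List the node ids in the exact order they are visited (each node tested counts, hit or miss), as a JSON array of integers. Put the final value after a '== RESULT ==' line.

Trace the traversal:
N0 x:[4,43] y:[-1,43] z:[74/3,112/3] -> hit [74/3,112/3], descend [6, 7]
  N6 x:[4,43] y:[16,43] z:[28,109/3] -> hit [28,109/3], descend [10, 11]
    N10 x:[4,24] y:[18,43] z:[29,109/3] -> miss, prune
    N11 x:[24,43] y:[16,35] z:[28,35] -> hit [28,35], descend [9, 12]
      N9 x:[36,43] y:[18,27] z:[28,88/3] -> miss, prune
      N12 x:[24,33] y:[16,35] z:[91/3,35] -> hit [91/3,33] leaf, test {P3(miss), P12@t=31, P18(miss)}
  N7 x:[9,43] y:[-1,20] z:[74/3,112/3] -> miss, prune

Visited [0, 6, 10, 11, 9, 12, 7]. Tests: 7 box, 1 leaf. Nearest: P12.

== RESULT ==
[0, 6, 10, 11, 9, 12, 7]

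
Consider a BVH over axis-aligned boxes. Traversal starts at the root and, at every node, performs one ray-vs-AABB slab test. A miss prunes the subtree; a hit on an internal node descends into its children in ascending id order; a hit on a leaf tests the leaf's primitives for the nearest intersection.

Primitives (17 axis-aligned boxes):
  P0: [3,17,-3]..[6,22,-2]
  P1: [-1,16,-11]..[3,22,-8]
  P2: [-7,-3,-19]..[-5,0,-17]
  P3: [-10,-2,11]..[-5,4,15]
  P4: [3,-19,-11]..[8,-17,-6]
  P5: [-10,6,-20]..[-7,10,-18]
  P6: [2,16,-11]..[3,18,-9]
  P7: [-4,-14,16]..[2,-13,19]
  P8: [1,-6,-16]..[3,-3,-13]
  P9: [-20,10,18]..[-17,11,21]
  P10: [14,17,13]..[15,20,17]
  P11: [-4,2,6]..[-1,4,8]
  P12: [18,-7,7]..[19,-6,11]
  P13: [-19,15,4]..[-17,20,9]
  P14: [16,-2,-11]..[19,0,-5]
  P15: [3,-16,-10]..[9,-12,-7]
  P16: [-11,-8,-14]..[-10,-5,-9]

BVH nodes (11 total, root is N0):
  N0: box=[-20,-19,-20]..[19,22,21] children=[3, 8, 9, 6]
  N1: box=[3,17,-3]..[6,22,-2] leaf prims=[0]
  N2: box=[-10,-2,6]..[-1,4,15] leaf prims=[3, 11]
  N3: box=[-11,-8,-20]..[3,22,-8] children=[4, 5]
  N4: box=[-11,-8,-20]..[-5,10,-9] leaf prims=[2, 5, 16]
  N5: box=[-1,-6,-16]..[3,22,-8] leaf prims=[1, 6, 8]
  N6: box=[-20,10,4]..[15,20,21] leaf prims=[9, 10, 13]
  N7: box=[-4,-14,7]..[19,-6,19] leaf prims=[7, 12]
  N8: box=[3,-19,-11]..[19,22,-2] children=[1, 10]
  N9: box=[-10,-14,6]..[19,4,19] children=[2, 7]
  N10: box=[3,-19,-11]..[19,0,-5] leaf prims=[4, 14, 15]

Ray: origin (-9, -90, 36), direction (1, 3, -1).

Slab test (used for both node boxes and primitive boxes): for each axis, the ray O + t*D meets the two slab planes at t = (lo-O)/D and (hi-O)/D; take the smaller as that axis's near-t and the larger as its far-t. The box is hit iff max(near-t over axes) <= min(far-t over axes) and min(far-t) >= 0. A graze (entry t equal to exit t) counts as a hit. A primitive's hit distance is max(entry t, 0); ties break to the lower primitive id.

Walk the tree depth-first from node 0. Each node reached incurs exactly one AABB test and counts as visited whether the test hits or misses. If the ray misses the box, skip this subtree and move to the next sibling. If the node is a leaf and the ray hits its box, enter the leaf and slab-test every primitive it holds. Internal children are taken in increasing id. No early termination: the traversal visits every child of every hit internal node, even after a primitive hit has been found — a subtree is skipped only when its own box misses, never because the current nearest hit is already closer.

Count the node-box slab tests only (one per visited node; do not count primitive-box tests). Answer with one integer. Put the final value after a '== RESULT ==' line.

Traverse from the root:
N0 x:[-11,28] y:[71/3,112/3] z:[15,56] -> hit [71/3,28], descend [3, 6, 8, 9]
  N3 x:[-2,12] y:[82/3,112/3] z:[44,56] -> miss, prune
  N6 x:[-11,24] y:[100/3,110/3] z:[15,32] -> miss, prune
  N8 x:[12,28] y:[71/3,112/3] z:[38,47] -> miss, prune
  N9 x:[-1,28] y:[76/3,94/3] z:[17,30] -> hit [76/3,28], descend [2, 7]
    N2 x:[-1,8] y:[88/3,94/3] z:[21,30] -> miss, prune
    N7 x:[5,28] y:[76/3,28] z:[17,29] -> hit [76/3,28] leaf, test {P7(miss), P12@t=83/3}

order=[0, 3, 6, 8, 9, 2, 7]  |boxes|=7  |leaves|=1  hit=P12

== RESULT ==
7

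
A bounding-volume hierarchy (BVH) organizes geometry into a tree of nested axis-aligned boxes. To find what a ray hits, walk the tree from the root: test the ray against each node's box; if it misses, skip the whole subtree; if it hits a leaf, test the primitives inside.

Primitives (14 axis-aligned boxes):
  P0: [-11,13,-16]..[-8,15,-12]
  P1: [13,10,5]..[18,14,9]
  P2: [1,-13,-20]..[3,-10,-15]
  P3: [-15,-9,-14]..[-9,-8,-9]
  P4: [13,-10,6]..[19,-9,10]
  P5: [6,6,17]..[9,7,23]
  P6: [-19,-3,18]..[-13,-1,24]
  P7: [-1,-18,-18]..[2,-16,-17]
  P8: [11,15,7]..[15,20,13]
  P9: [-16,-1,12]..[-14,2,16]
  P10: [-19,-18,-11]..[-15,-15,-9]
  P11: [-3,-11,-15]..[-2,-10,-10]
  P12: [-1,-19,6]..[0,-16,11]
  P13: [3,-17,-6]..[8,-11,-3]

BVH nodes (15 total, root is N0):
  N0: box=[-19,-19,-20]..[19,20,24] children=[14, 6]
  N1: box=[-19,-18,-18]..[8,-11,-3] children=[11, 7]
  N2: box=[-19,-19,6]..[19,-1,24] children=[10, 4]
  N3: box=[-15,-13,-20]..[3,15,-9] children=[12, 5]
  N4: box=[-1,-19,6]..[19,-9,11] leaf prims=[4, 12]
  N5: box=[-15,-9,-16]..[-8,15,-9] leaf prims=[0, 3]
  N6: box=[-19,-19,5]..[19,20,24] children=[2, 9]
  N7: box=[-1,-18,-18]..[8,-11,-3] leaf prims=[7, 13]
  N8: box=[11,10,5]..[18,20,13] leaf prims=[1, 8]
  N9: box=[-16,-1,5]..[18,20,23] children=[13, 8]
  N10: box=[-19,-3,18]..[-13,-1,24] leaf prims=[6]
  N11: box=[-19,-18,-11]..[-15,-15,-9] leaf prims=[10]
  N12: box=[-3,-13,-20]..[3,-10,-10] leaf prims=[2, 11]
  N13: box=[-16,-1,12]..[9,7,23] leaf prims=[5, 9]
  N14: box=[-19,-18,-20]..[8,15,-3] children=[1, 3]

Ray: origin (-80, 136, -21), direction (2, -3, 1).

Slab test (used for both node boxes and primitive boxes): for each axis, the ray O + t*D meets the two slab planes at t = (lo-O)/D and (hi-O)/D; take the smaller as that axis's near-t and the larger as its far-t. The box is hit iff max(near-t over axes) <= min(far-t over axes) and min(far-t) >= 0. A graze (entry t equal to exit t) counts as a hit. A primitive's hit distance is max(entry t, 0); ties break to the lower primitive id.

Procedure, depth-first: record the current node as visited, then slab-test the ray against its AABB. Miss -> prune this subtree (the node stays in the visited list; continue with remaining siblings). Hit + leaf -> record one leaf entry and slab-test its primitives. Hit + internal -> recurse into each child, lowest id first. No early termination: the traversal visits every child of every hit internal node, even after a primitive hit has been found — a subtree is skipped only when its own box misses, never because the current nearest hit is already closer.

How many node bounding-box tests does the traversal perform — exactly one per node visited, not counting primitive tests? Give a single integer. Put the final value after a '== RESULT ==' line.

Trace the traversal:
N0 x:[61/2,99/2] y:[116/3,155/3] z:[1,45] -> hit [116/3,45], descend [6, 14]
  N6 x:[61/2,99/2] y:[116/3,155/3] z:[26,45] -> hit [116/3,45], descend [2, 9]
    N2 x:[61/2,99/2] y:[137/3,155/3] z:[27,45] -> miss, prune
    N9 x:[32,49] y:[116/3,137/3] z:[26,44] -> hit [116/3,44], descend [8, 13]
      N8 x:[91/2,49] y:[116/3,42] z:[26,34] -> miss, prune
      N13 x:[32,89/2] y:[43,137/3] z:[33,44] -> hit [43,44] leaf, test {P5@t=43, P9(miss)}
  N14 x:[61/2,44] y:[121/3,154/3] z:[1,18] -> miss, prune

Summary -> nodes [0, 6, 2, 9, 8, 13, 14]; box-tests=7; leaf-entries=1; first=P5

== RESULT ==
7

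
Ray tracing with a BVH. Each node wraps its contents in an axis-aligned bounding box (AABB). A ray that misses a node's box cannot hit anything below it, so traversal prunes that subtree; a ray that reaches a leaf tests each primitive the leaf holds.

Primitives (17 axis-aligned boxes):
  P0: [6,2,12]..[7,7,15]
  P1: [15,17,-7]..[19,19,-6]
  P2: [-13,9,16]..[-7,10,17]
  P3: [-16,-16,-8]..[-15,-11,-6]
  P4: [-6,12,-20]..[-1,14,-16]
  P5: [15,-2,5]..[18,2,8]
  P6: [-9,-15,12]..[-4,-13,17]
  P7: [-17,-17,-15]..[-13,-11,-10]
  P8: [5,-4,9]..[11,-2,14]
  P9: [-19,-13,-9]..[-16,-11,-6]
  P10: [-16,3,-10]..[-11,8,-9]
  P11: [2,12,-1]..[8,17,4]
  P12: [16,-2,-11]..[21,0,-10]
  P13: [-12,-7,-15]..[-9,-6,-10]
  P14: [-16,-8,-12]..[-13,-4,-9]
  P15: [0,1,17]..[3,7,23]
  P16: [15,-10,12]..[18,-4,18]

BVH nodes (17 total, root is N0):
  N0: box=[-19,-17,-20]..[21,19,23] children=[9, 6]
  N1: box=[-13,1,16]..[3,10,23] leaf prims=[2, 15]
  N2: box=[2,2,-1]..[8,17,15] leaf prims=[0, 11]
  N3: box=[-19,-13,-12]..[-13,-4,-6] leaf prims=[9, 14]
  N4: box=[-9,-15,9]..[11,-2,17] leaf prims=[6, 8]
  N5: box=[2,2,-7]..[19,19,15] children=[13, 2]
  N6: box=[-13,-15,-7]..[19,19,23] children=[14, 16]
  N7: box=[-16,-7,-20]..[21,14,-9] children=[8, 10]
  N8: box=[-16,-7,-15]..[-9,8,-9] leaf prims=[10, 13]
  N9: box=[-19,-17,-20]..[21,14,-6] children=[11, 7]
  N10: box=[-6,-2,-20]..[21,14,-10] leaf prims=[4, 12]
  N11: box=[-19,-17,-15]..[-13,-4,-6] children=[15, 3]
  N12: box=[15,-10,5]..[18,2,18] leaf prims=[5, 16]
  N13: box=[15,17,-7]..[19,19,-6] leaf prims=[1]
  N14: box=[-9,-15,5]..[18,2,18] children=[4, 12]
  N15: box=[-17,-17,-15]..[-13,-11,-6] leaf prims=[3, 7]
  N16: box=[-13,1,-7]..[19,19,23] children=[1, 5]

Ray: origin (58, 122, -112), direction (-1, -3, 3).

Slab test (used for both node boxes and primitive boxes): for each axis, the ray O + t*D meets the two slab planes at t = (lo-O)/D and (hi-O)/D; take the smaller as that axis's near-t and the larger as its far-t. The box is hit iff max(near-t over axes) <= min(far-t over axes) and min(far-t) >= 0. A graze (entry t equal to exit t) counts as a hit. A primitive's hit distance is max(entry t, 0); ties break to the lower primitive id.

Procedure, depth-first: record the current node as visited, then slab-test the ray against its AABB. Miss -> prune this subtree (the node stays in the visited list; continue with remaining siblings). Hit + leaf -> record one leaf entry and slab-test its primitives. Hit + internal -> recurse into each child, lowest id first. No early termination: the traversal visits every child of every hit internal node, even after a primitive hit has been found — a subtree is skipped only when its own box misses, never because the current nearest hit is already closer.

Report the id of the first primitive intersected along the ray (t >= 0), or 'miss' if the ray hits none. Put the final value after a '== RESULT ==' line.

Traverse from the root:
N0 x:[37,77] y:[103/3,139/3] z:[92/3,45] -> hit [37,45], descend [6, 9]
  N6 x:[39,71] y:[103/3,137/3] z:[35,45] -> hit [39,45], descend [14, 16]
    N14 x:[40,67] y:[40,137/3] z:[39,130/3] -> hit [40,130/3], descend [4, 12]
      N4 x:[47,67] y:[124/3,137/3] z:[121/3,43] -> miss, prune
      N12 x:[40,43] y:[40,44] z:[39,130/3] -> hit [40,43] leaf, test {P5@t=40, P16@t=42}
    N16 x:[39,71] y:[103/3,121/3] z:[35,45] -> hit [39,121/3], descend [1, 5]
      N1 x:[55,71] y:[112/3,121/3] z:[128/3,45] -> miss, prune
      N5 x:[39,56] y:[103/3,40] z:[35,127/3] -> hit [39,40], descend [2, 13]
        N2 x:[50,56] y:[35,40] z:[37,127/3] -> miss, prune
        N13 x:[39,43] y:[103/3,35] z:[35,106/3] -> miss, prune
  N9 x:[37,77] y:[36,139/3] z:[92/3,106/3] -> miss, prune

Visited [0, 6, 14, 4, 12, 16, 1, 5, 2, 13, 9]. Tests: 11 box, 1 leaf. Nearest: P5.

== RESULT ==
5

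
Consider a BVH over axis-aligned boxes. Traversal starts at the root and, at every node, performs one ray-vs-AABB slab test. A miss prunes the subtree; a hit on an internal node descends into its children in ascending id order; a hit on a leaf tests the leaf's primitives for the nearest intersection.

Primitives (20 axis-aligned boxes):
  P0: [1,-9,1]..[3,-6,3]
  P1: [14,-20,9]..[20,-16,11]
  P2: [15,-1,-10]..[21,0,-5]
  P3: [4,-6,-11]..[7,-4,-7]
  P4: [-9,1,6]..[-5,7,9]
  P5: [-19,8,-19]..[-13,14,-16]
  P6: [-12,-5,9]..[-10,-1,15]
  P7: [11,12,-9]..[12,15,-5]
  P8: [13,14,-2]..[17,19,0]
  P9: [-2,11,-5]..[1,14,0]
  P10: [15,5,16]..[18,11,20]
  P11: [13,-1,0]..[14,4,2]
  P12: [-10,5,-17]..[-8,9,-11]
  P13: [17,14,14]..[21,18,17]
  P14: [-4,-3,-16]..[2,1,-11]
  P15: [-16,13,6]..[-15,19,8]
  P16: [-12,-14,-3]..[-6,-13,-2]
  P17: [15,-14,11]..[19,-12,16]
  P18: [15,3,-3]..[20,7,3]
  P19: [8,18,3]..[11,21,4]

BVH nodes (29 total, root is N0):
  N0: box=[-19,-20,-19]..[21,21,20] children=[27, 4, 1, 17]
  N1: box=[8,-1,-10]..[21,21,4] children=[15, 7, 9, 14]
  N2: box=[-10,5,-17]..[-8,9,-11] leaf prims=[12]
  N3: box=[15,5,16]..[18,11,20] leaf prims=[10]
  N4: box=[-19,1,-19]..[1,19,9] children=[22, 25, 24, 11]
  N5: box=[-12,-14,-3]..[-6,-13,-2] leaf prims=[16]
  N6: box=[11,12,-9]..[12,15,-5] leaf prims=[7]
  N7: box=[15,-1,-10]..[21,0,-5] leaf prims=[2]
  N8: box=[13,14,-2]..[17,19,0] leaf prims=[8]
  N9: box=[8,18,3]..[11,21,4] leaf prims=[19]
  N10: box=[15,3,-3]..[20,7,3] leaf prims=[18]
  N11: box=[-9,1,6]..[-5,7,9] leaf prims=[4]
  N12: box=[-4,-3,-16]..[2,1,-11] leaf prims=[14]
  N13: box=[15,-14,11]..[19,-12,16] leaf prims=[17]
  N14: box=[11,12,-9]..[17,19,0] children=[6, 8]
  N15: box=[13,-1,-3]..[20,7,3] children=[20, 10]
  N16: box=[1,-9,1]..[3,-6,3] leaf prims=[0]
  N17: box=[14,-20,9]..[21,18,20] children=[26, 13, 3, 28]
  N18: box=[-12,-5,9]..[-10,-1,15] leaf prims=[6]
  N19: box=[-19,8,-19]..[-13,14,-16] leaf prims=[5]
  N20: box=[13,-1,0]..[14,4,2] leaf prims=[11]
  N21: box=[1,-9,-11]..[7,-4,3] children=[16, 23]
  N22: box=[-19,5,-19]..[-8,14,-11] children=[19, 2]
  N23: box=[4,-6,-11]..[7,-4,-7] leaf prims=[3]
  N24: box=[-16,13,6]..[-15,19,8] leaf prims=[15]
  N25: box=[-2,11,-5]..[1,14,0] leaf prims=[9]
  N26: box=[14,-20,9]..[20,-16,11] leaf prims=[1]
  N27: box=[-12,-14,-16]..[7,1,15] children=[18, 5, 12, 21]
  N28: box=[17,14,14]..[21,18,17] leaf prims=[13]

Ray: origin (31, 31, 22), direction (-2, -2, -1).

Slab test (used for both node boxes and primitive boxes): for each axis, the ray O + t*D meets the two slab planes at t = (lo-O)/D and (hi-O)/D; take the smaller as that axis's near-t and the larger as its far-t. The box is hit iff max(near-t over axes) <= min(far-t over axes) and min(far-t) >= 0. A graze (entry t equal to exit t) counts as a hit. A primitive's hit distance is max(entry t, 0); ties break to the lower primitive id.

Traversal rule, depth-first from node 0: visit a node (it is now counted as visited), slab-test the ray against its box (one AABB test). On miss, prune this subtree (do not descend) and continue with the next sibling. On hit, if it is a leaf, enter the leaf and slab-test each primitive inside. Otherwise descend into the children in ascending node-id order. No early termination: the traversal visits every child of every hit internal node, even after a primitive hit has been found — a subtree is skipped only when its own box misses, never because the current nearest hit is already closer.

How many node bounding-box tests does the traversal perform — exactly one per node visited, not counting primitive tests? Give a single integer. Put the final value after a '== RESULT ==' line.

Trace the traversal:
N0 x:[5,25] y:[5,51/2] z:[2,41] -> hit [5,25], descend [1, 4, 17, 27]
  N1 x:[5,23/2] y:[5,16] z:[18,32] -> miss, prune
  N4 x:[15,25] y:[6,15] z:[13,41] -> hit [15,15], descend [11, 22, 24, 25]
    N11 x:[18,20] y:[12,15] z:[13,16] -> miss, prune
    N22 x:[39/2,25] y:[17/2,13] z:[33,41] -> miss, prune
    N24 x:[23,47/2] y:[6,9] z:[14,16] -> miss, prune
    N25 x:[15,33/2] y:[17/2,10] z:[22,27] -> miss, prune
  N17 x:[5,17/2] y:[13/2,51/2] z:[2,13] -> hit [13/2,17/2], descend [3, 13, 26, 28]
    N3 x:[13/2,8] y:[10,13] z:[2,6] -> miss, prune
    N13 x:[6,8] y:[43/2,45/2] z:[6,11] -> miss, prune
    N26 x:[11/2,17/2] y:[47/2,51/2] z:[11,13] -> miss, prune
    N28 x:[5,7] y:[13/2,17/2] z:[5,8] -> hit [13/2,7] leaf, test {P13@t=13/2}
  N27 x:[12,43/2] y:[15,45/2] z:[7,38] -> hit [15,43/2], descend [5, 12, 18, 21]
    N5 x:[37/2,43/2] y:[22,45/2] z:[24,25] -> miss, prune
    N12 x:[29/2,35/2] y:[15,17] z:[33,38] -> miss, prune
    N18 x:[41/2,43/2] y:[16,18] z:[7,13] -> miss, prune
    N21 x:[12,15] y:[35/2,20] z:[19,33] -> miss, prune

order=[0, 1, 4, 11, 22, 24, 25, 17, 3, 13, 26, 28, 27, 5, 12, 18, 21]  |boxes|=17  |leaves|=1  hit=P13

== RESULT ==
17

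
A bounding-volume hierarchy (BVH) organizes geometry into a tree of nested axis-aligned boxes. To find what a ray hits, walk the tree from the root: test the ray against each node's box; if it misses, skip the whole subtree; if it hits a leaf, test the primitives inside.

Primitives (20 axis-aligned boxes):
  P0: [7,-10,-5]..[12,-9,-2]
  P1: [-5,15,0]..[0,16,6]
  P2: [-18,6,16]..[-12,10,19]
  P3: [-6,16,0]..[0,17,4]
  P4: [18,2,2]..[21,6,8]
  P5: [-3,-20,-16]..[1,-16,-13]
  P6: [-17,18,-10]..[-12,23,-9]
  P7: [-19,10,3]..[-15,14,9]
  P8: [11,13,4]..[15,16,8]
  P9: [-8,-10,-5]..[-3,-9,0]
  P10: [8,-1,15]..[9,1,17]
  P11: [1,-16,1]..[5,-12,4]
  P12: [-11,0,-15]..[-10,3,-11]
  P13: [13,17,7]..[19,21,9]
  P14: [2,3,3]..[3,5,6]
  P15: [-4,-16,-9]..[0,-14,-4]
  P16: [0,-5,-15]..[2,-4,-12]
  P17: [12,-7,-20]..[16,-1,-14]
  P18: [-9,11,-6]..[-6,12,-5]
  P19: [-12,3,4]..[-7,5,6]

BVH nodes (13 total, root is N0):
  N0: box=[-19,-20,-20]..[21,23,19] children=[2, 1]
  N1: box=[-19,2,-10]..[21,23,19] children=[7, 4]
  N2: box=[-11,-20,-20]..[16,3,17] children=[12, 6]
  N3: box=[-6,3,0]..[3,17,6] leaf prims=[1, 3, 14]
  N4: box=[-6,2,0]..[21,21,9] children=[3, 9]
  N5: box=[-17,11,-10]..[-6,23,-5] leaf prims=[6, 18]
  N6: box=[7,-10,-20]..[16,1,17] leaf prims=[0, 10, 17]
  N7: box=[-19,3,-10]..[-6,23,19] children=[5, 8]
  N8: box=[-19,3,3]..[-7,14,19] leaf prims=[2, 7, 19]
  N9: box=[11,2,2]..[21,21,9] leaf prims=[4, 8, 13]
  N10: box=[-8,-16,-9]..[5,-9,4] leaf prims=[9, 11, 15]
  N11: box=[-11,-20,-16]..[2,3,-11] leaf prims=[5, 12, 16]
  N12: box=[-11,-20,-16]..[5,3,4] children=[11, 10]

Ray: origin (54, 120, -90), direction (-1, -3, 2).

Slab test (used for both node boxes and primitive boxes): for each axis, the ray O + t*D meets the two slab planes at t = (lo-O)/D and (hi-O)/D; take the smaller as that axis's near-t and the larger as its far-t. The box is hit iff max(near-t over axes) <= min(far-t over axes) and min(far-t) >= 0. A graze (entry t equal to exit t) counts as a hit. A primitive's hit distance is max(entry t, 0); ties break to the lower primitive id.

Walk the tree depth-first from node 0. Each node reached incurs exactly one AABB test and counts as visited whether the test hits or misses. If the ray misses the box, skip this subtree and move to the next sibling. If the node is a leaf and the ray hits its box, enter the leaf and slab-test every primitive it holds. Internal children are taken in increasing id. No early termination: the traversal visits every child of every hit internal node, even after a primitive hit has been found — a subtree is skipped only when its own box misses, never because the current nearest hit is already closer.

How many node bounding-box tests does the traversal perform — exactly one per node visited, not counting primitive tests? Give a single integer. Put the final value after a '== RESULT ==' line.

Walk:
N0 x:[33,73] y:[97/3,140/3] z:[35,109/2] -> hit [35,140/3], descend [1, 2]
  N1 x:[33,73] y:[97/3,118/3] z:[40,109/2] -> miss, prune
  N2 x:[38,65] y:[39,140/3] z:[35,107/2] -> hit [39,140/3], descend [6, 12]
    N6 x:[38,47] y:[119/3,130/3] z:[35,107/2] -> hit [119/3,130/3] leaf, test {P0@t=43, P10(miss), P17(miss)}
    N12 x:[49,65] y:[39,140/3] z:[37,47] -> miss, prune

Summary -> nodes [0, 1, 2, 6, 12]; box-tests=5; leaf-entries=1; first=P0

== RESULT ==
5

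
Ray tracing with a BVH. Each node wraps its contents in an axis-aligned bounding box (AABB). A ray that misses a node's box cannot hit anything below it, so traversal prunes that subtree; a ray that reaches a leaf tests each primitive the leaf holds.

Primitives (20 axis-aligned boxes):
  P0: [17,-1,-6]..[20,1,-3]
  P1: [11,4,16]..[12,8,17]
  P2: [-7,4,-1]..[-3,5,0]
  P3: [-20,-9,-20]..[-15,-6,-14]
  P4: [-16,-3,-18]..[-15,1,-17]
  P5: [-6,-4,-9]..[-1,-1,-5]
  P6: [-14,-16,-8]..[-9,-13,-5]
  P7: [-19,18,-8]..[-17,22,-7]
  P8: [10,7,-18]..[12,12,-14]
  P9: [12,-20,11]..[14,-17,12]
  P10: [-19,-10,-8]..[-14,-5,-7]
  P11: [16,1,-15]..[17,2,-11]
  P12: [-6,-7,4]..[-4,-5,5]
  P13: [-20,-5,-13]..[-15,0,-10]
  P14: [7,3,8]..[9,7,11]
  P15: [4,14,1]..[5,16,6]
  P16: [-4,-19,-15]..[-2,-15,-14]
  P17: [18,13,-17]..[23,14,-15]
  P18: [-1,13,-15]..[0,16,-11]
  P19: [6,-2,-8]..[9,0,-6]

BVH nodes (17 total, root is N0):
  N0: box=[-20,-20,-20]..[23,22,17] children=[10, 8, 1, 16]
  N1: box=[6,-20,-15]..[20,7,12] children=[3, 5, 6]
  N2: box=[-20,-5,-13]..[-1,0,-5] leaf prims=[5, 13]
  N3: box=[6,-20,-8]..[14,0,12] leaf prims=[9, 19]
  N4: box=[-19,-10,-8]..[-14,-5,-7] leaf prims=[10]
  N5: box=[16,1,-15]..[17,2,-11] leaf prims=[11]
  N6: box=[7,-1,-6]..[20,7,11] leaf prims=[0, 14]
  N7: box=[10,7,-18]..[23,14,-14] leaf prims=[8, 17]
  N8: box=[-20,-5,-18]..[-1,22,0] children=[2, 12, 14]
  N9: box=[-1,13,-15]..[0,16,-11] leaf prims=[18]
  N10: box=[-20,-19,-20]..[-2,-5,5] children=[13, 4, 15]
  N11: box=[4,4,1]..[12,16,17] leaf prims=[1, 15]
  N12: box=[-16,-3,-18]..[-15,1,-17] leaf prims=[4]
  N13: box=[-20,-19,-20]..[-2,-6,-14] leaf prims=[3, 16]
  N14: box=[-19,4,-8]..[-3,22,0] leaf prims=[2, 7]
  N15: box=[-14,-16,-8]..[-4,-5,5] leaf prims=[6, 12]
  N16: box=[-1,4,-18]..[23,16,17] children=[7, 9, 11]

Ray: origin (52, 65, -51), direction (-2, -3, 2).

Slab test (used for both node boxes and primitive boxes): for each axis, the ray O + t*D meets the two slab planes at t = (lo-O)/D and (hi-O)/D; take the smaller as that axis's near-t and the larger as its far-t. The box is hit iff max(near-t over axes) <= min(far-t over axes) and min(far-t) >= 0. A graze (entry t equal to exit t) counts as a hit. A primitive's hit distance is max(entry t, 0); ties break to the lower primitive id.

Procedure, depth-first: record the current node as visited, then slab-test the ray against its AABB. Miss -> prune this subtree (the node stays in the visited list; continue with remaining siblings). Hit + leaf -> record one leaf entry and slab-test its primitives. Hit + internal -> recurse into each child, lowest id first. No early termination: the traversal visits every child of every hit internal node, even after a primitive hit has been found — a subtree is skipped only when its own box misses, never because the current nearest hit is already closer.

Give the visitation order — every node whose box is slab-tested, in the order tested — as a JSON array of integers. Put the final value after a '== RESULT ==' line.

Trace the traversal:
N0 x:[29/2,36] y:[43/3,85/3] z:[31/2,34] -> hit [31/2,85/3], descend [1, 8, 10, 16]
  N1 x:[16,23] y:[58/3,85/3] z:[18,63/2] -> hit [58/3,23], descend [3, 5, 6]
    N3 x:[19,23] y:[65/3,85/3] z:[43/2,63/2] -> hit [65/3,23] leaf, test {P9(miss), P19@t=65/3}
    N5 x:[35/2,18] y:[21,64/3] z:[18,20] -> miss, prune
    N6 x:[16,45/2] y:[58/3,22] z:[45/2,31] -> miss, prune
  N8 x:[53/2,36] y:[43/3,70/3] z:[33/2,51/2] -> miss, prune
  N10 x:[27,36] y:[70/3,28] z:[31/2,28] -> hit [27,28], descend [4, 13, 15]
    N4 x:[33,71/2] y:[70/3,25] z:[43/2,22] -> miss, prune
    N13 x:[27,36] y:[71/3,28] z:[31/2,37/2] -> miss, prune
    N15 x:[28,33] y:[70/3,27] z:[43/2,28] -> miss, prune
  N16 x:[29/2,53/2] y:[49/3,61/3] z:[33/2,34] -> hit [33/2,61/3], descend [7, 9, 11]
    N7 x:[29/2,21] y:[17,58/3] z:[33/2,37/2] -> hit [17,37/2] leaf, test {P8(miss), P17@t=17}
    N9 x:[26,53/2] y:[49/3,52/3] z:[18,20] -> miss, prune
    N11 x:[20,24] y:[49/3,61/3] z:[26,34] -> miss, prune

Visited [0, 1, 3, 5, 6, 8, 10, 4, 13, 15, 16, 7, 9, 11]. Tests: 14 box, 2 leaf. Nearest: P17.

== RESULT ==
[0, 1, 3, 5, 6, 8, 10, 4, 13, 15, 16, 7, 9, 11]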